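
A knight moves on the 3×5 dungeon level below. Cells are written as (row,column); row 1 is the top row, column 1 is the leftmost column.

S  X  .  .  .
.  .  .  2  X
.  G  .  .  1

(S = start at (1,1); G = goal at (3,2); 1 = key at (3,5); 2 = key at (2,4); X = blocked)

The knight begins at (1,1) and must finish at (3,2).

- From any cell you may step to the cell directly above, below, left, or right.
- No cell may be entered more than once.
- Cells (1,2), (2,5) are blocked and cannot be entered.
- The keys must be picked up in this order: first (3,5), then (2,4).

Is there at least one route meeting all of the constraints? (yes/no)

no

(3,5) must be visited but has only one open neighbour ((3,4)), and it is neither the start nor the goal — the route would have to enter and leave through (3,4), re-entering it.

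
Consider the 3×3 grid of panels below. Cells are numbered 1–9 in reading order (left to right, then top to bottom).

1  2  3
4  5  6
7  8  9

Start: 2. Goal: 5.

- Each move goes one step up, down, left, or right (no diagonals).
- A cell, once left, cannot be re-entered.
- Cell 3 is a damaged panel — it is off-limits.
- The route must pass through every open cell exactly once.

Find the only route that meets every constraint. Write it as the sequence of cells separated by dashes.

Need to visit all 8 open cells exactly once, starting at 2 and ending at 5.
Route from 2: left to 1, 2× down (reaching 7), 2× right (reaching 9), up to 6, left to 5 — 7 moves in all.
Check: all 8 open cells covered.

2 - 1 - 4 - 7 - 8 - 9 - 6 - 5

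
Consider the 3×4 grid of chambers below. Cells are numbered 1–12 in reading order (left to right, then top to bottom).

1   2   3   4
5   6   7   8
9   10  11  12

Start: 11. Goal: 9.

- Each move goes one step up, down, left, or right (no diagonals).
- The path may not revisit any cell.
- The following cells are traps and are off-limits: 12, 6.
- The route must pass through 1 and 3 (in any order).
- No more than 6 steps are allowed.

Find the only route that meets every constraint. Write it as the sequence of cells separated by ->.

Any route must reach 1 and 3 and still end at 9 within 6 moves, so the order of the required stops is forced.
Route from 11: 2× up (reaching 3), 2× left (reaching 1), 2× down (reaching 9) — 6 moves in all.
Check: all required cells visited; 6 ≤ 6 moves.

11 -> 7 -> 3 -> 2 -> 1 -> 5 -> 9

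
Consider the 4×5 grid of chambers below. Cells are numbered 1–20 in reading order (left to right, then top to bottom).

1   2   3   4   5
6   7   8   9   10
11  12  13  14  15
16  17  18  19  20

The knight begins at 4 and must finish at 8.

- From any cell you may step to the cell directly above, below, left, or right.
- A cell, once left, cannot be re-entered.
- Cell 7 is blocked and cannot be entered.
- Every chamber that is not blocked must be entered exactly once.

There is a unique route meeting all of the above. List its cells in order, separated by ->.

4 -> 5 -> 10 -> 9 -> 14 -> 15 -> 20 -> 19 -> 18 -> 13 -> 12 -> 17 -> 16 -> 11 -> 6 -> 1 -> 2 -> 3 -> 8

Need to visit all 19 open cells exactly once, starting at 4 and ending at 8.
Cell 16 has only two open neighbours (11 and 17), so the path must pass straight through it: one of those is the cell it's entered from and the other is where it exits.
Route from 4: right to 5, down to 10, left to 9, down to 14, right to 15, down to 20, 2× left (reaching 18), up to 13, left to 12, down to 17, left to 16, 3× up (reaching 1), 2× right (reaching 3), down to 8 — 18 moves in all.
Check: all 19 open cells covered.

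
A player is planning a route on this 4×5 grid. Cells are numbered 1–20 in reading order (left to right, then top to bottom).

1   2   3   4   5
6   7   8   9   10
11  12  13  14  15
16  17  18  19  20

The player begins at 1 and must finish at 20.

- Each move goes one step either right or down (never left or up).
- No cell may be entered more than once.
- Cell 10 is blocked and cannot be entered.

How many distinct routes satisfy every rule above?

30

A right/down-only route from 1 to 20 makes exactly 3 down-moves and 4 right-moves in some order.
With no other constraints that would be C(7,3) = 35 routes.
Subtract routes through each blocked cell (inclusion–exclusion for overlaps): − through 10: 5 → 30.
That gives 30 routes.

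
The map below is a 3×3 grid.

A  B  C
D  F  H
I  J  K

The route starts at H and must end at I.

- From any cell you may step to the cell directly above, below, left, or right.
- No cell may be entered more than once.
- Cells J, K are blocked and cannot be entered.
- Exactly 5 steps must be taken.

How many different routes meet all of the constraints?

3

Need simple routes of exactly 5 moves from H to I (Manhattan distance 3, so 1 moves are spent on a detour and 1 undoing it).
Enumerating: H C B F D I | H C B A D I | H F B A D I.
That gives 3 routes.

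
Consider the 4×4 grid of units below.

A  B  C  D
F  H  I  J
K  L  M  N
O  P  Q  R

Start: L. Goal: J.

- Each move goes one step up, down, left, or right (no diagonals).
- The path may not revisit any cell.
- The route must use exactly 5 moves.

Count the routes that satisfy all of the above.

10

Need simple routes of exactly 5 moves from L to J (Manhattan distance 3, so 1 moves are spent on a detour and 1 undoing it).
Branch systematically from the start, pruning whenever the remaining move budget drops below the Manhattan distance to J or differs from it in parity. Grouping the completions by first move — via H: 4; via P: 3; via K: 1; via M: 2 — and summing: 4 + 3 + 1 + 2 = 10.
That gives 10 routes.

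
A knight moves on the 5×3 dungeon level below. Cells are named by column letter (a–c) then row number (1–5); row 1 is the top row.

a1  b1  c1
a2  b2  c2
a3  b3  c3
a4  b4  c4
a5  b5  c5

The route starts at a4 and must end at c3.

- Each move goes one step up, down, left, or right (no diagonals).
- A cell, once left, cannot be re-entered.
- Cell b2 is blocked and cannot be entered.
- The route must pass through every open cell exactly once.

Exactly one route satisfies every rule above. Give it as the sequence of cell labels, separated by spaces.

a4 a5 b5 c5 c4 b4 b3 a3 a2 a1 b1 c1 c2 c3

Need to visit all 14 open cells exactly once, starting at a4 and ending at c3.
Cell c2 has only two open neighbours (c1 and c3), so the path must pass straight through it: one of those is the cell it's entered from and the other is where it exits.
Route from a4: down to a5, 2× right (reaching c5), up to c4, left to b4, up to b3, left to a3, 2× up (reaching a1), 2× right (reaching c1), 2× down (reaching c3) — 13 moves in all.
Check: all 14 open cells covered.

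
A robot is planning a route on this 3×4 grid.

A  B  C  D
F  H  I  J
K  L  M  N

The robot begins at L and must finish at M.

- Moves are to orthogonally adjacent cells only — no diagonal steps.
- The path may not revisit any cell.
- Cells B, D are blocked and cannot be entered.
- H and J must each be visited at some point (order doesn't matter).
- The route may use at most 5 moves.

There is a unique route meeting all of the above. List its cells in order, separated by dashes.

The 5-move cap with required stops at H, J leaves no slack for detours.
Route from L: up 1 to H, right 2 to J, down 1 to N, left 1 to M — 5 moves in all.
Check: all required cells visited; 5 ≤ 5 moves.

L - H - I - J - N - M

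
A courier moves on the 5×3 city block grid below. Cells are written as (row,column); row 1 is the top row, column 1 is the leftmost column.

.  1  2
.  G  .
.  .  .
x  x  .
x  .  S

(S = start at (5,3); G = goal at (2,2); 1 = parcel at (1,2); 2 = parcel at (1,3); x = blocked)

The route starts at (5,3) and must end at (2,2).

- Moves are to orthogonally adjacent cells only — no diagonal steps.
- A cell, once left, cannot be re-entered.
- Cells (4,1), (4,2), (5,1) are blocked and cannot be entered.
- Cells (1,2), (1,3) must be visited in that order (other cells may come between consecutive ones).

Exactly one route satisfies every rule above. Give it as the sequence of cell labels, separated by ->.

(5,3) -> (4,3) -> (3,3) -> (3,2) -> (3,1) -> (2,1) -> (1,1) -> (1,2) -> (1,3) -> (2,3) -> (2,2)

The waypoints must appear in the order (1,2), (1,3), with no cell reused.
Route from (5,3): up 2 to (3,3), left 2 to (3,1), up 2 to (1,1), right 2 to (1,3), down 1 to (2,3), left 1 to (2,2) — 10 moves in all.
Check: order respected (1 at step 7, 2 at step 8).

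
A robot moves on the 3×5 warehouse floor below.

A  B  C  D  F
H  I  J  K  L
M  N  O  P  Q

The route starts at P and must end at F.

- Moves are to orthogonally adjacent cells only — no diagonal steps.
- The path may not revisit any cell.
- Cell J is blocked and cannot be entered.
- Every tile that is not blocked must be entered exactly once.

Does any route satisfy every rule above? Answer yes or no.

Colour the cells like a checkerboard: each orthogonal step flips colour, so a Hamiltonian route alternates colours. Here there are 8 cells of one colour and 6 of the other, with start on the opposite colour to the goal — the counts and endpoints can't be arranged into an alternating sequence of length 14, so no Hamiltonian route exists.

no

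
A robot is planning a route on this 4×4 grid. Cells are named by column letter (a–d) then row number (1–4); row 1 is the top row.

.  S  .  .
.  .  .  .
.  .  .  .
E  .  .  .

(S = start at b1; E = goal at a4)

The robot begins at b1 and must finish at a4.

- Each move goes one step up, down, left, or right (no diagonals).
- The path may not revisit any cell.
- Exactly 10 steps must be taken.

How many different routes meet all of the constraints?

Need simple routes of exactly 10 moves from b1 to a4 (Manhattan distance 4, so 3 moves are spent on a detour and 3 undoing it).
Branch systematically from the start, pruning whenever the remaining move budget drops below the Manhattan distance to a4 or differs from it in parity. Grouping the completions by first move — via b2: 11; via a1: 9; via c1: 22 — and summing: 11 + 9 + 22 = 42.
That gives 42 routes.

42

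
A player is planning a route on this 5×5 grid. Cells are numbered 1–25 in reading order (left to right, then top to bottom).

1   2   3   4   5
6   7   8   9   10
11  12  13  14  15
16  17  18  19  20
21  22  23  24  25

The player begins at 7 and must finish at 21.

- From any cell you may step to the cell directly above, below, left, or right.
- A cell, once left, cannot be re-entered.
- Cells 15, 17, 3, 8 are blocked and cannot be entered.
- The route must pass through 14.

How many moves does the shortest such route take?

Any route passes through 14 somewhere between 7 and 21. Summing Manhattan distances along the two legs (7 → 14 → 21) gives a lower bound of 3 + 5 = 8 moves.
A route of 8 moves achieves this: 7 → 12 → 13 → 14 → 19 → 24 → 23 → 22 → 21.
Since 8 matches the lower bound, it is optimal.

8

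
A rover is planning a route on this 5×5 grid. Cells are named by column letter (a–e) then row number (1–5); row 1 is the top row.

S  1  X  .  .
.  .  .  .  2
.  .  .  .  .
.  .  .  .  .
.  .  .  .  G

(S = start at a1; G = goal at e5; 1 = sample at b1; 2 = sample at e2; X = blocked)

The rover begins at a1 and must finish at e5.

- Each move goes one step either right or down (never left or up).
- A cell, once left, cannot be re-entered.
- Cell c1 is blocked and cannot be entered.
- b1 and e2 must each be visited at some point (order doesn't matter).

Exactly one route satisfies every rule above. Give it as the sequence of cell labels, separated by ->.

Moves only go right or down, so the column and row indices never decrease.
Route from a1: right 1 to b1, down 1 to b2, right 3 to e2, down 3 to e5 — 8 moves in all.
Check: all required cells visited.

a1 -> b1 -> b2 -> c2 -> d2 -> e2 -> e3 -> e4 -> e5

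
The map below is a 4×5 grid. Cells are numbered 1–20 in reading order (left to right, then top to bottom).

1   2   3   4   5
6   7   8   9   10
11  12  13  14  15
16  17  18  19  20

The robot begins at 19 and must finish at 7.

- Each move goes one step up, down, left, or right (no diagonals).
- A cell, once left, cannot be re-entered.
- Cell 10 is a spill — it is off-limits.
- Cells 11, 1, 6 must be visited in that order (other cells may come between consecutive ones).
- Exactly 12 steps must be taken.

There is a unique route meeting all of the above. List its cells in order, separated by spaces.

19 18 17 16 11 12 13 8 3 2 1 6 7

The waypoints must appear in the order 11, 1, 6, with no cell reused.
Route from 19: 3× left (reaching 16), up to 11, 2× right (reaching 13), 2× up (reaching 3), 2× left (reaching 1), down to 6, right to 7 — 12 moves in all.
Check: order respected (11 at step 4, 1 at step 10, 6 at step 11); 12 moves as required.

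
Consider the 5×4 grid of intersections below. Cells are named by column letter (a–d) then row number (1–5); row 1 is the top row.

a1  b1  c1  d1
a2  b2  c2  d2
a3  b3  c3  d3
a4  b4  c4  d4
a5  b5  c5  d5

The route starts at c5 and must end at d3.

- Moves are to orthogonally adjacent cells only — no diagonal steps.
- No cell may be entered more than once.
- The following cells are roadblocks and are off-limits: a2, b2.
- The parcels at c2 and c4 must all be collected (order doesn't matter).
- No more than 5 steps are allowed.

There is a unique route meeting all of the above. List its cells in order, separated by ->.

c5 -> c4 -> c3 -> c2 -> d2 -> d3

The budget equals the shortest possible length, so every move has to be on a shortest route through the required cells.
Route from c5: 3× up (reaching c2), right to d2, down to d3 — 5 moves in all.
Check: all required cells visited; 5 ≤ 5 moves.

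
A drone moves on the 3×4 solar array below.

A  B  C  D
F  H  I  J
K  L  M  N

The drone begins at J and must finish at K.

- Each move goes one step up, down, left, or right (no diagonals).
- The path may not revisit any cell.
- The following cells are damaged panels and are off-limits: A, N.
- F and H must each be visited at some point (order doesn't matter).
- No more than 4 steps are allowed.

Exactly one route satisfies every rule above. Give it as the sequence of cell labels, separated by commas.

Any route must reach F and H and still end at K within 4 moves, so the order of the required stops is forced.
Route from J: left 3 to F, down 1 to K — 4 moves in all.
Check: all required cells visited; 4 ≤ 4 moves.

J, I, H, F, K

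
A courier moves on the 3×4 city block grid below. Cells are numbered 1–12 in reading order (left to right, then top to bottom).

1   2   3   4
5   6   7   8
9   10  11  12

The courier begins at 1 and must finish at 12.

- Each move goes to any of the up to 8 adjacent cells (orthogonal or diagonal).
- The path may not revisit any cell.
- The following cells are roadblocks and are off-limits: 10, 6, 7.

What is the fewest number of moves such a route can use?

With diagonal moves allowed, the Chebyshev distance max(|Δrow|,|Δcol|) from 1 to 12 is 3, so at least 3 moves are needed.
That bound ignores the blocked cells. Measuring each leg by the fewest moves that actually steer around them (1→12: 4) raises the lower bound to 4.
A route of 4 moves exists: 1 → 2 → 3 → 8 → 12.
Since 4 matches that lower bound, it is optimal.

4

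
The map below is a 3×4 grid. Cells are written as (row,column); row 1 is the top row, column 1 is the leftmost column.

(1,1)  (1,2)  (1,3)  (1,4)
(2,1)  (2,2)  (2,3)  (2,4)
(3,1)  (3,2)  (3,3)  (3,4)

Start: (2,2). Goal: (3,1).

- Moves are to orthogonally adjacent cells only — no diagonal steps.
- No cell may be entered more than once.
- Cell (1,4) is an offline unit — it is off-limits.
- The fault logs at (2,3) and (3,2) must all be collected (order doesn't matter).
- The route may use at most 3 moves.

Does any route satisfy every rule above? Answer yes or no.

Even ignoring the no-revisit rule, getting from (2,2) to (3,1), taking the cheapest ordering (2,2) → (2,3) → (3,2) → (3,1) needs at least 1 + 2 + 1 = 4 moves (Manhattan distance per leg), which exceeds the 3-move limit.

no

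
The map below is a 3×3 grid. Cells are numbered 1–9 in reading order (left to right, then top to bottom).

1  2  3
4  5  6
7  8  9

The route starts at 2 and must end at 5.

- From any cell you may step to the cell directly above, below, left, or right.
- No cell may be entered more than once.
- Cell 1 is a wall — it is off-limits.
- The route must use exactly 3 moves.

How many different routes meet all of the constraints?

Need simple routes of exactly 3 moves from 2 to 5 (Manhattan distance 1, so 1 moves are spent on a detour and 1 undoing it).
Enumerating: 2 3 6 5.
That gives 1 route.

1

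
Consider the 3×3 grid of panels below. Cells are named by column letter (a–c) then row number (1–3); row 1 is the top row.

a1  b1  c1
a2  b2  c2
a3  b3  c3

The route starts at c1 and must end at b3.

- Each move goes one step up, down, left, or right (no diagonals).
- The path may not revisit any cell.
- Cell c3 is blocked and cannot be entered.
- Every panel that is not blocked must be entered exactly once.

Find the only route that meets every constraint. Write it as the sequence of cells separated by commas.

c1, c2, b2, b1, a1, a2, a3, b3

Need to visit all 8 open cells exactly once, starting at c1 and ending at b3.
Route from c1: down 1 to c2, left 1 to b2, up 1 to b1, left 1 to a1, down 2 to a3, right 1 to b3 — 7 moves in all.
Check: all 8 open cells covered.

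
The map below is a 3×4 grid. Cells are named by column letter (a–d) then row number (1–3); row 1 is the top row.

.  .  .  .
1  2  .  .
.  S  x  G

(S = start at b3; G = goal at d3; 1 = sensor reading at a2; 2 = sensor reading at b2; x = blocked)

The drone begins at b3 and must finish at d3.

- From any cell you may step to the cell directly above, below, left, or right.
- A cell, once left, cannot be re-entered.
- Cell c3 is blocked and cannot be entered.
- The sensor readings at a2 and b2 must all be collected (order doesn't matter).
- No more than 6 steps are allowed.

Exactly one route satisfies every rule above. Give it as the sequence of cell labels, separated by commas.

b3, a3, a2, b2, c2, d2, d3

The 6-move cap with required stops at a2, b2 leaves no slack for detours.
Route from b3: left to a3, up to a2, 3× right (reaching d2), down to d3 — 6 moves in all.
Check: all required cells visited; 6 ≤ 6 moves.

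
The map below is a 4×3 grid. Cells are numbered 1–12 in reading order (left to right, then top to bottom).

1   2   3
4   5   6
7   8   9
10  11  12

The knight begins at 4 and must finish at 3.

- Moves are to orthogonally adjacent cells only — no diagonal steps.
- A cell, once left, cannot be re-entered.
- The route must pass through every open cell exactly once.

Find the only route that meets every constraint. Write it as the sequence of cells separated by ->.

4 -> 1 -> 2 -> 5 -> 8 -> 7 -> 10 -> 11 -> 12 -> 9 -> 6 -> 3

Need to visit all 12 open cells exactly once, starting at 4 and ending at 3.
Route from 4: up 1 to 1, right 1 to 2, down 2 to 8, left 1 to 7, down 1 to 10, right 2 to 12, up 3 to 3 — 11 moves in all.
Check: all 12 open cells covered.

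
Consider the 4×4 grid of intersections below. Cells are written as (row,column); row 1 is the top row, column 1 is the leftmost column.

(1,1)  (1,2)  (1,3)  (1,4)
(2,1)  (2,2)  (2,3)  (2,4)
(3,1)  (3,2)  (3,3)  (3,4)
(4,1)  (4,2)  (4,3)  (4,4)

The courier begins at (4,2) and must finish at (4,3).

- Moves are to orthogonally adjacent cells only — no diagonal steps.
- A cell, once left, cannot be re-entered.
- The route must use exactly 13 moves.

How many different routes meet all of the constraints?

22

Need simple routes of exactly 13 moves from (4,2) to (4,3) (Manhattan distance 1, so 6 moves are spent on a detour and 6 undoing it).
Branch systematically from the start, pruning whenever the remaining move budget drops below the Manhattan distance to (4,3) or differs from it in parity. Grouping the completions by first move — via (3,2): 6; via (4,1): 16 (no valid completion starts via (4,3)) — and summing: 6 + 16 = 22.
That gives 22 routes.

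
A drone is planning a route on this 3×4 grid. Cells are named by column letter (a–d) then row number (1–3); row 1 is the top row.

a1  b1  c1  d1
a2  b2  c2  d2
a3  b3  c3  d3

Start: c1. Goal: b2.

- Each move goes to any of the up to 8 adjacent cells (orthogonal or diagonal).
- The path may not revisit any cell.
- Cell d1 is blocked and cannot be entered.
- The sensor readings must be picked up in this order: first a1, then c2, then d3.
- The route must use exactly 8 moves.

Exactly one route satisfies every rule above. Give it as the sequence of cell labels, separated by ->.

The waypoints must appear in the order a1, c2, d3, with no cell reused.
Route from c1: 2× left (reaching a1), down to a2, down-right to b3, up-right to c2, down-right to d3, left to c3, up-left to b2 — 8 moves in all.
Check: order respected (a1 at step 2, c2 at step 5, d3 at step 6); 8 moves as required.

c1 -> b1 -> a1 -> a2 -> b3 -> c2 -> d3 -> c3 -> b2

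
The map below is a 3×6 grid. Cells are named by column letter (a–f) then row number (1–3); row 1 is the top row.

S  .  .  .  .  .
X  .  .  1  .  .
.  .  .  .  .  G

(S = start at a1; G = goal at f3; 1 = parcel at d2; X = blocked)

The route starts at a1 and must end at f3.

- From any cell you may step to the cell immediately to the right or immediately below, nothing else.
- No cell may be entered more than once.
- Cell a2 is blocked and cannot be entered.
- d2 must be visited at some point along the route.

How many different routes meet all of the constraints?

A right/down-only route from a1 to f3 makes exactly 2 down-moves and 5 right-moves in some order.
With no other constraints that would be C(7,2) = 21 routes.
Split at d2 and multiply the segment counts (each segment already excludes blocked cells): a1→d2: 3; d2→f3: 3; product = 9.
That gives 9 routes.

9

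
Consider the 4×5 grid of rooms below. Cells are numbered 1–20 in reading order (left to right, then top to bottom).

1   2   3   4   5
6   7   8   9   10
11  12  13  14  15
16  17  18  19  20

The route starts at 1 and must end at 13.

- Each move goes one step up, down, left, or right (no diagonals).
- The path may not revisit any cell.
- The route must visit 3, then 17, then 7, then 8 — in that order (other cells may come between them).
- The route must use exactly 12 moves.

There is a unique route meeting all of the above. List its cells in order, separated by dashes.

1 - 2 - 3 - 4 - 9 - 14 - 19 - 18 - 17 - 12 - 7 - 8 - 13

The waypoints must appear in the order 3, 17, 7, 8, with no cell reused.
Route from 1: 3× right (reaching 4), 3× down (reaching 19), 2× left (reaching 17), 2× up (reaching 7), right to 8, down to 13 — 12 moves in all.
Check: order respected (3 at step 2, 17 at step 8, 7 at step 10, 8 at step 11); 12 moves as required.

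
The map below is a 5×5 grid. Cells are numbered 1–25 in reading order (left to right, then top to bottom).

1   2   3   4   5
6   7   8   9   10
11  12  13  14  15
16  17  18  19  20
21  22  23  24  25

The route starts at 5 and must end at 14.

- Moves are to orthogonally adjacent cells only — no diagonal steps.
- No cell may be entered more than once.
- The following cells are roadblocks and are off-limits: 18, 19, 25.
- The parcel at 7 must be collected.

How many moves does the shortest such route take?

7

Any route passes through 7 somewhere between 5 and 14. Summing Manhattan distances along the two legs (5 → 7 → 14) gives a lower bound of 4 + 3 = 7 moves.
A route of 7 moves achieves this: 5 → 10 → 9 → 8 → 7 → 12 → 13 → 14.
Since 7 matches the lower bound, it is optimal.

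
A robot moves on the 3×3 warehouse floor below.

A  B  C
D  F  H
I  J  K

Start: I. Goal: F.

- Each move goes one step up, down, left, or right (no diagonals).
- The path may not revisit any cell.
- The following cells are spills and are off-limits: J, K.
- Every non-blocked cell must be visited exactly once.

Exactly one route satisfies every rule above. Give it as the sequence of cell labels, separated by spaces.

I D A B C H F

Need to visit all 7 open cells exactly once, starting at I and ending at F.
Cell H has only two open neighbours (C and F), so the path must pass straight through it: one of those is the cell it's entered from and the other is where it exits.
Route from I: 2× up (reaching A), 2× right (reaching C), down to H, left to F — 6 moves in all.
Check: all 7 open cells covered.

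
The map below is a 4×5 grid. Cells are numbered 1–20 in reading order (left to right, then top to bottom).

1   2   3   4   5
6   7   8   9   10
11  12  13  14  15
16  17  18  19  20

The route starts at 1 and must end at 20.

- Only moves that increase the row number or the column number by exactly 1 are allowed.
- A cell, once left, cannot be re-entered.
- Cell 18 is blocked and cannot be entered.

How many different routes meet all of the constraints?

25

A right/down-only route from 1 to 20 makes exactly 3 down-moves and 4 right-moves in some order.
With no other constraints that would be C(7,3) = 35 routes.
Subtract routes through each blocked cell (inclusion–exclusion for overlaps): − through 18: 10 → 25.
That gives 25 routes.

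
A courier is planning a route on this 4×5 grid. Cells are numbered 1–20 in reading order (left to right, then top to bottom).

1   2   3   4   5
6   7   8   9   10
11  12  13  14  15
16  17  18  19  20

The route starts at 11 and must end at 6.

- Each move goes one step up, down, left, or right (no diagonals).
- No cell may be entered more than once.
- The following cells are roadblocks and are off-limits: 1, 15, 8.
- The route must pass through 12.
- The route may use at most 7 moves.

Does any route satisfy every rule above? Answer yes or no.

One route that works: 11 → 12 → 7 → 6.

yes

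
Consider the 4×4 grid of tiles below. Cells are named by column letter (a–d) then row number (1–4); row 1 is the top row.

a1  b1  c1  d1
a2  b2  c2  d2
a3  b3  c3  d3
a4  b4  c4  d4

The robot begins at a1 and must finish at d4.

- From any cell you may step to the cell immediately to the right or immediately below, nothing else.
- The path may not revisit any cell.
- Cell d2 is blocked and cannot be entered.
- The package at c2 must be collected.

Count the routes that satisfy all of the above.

A right/down-only route from a1 to d4 makes exactly 3 down-moves and 3 right-moves in some order.
With no other constraints that would be C(6,3) = 20 routes.
Split at c2 and multiply the segment counts (each segment already excludes blocked cells): a1→c2: 3; c2→d4: 2; product = 6.
That gives 6 routes.

6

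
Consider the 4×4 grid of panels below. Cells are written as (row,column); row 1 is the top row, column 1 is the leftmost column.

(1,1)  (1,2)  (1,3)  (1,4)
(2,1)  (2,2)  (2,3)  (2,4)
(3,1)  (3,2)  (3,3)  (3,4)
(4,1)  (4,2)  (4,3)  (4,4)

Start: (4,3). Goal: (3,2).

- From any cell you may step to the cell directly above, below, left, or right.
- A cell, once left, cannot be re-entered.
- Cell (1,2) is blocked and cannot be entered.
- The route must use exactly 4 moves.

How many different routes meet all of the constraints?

Need simple routes of exactly 4 moves from (4,3) to (3,2) (Manhattan distance 2, so 1 moves are spent on a detour and 1 undoing it).
Enumerating: (4,3) (3,3) (2,3) (2,2) (3,2) | (4,3) (4,2) (4,1) (3,1) (3,2) | (4,3) (4,4) (3,4) (3,3) (3,2).
That gives 3 routes.

3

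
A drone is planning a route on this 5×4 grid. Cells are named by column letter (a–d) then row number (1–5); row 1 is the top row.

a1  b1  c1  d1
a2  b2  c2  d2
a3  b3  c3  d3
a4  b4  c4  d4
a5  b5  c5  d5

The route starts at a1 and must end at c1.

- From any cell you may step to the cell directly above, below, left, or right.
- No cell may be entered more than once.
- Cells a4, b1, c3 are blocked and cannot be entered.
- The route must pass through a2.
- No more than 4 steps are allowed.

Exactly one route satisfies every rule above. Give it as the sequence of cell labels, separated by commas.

Any route must reach a2 and still end at c1 within 4 moves, so the order of the required stops is forced.
Route from a1: down to a2, 2× right (reaching c2), up to c1 — 4 moves in all.
Check: all required cells visited; 4 ≤ 4 moves.

a1, a2, b2, c2, c1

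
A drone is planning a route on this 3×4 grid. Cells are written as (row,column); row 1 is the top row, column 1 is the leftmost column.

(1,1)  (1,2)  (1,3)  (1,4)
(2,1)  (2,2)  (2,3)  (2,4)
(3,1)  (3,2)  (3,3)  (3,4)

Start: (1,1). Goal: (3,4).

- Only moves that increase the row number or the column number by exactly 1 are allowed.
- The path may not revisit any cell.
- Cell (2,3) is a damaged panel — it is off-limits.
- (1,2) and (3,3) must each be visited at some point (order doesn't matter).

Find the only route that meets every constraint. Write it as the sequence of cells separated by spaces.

(1,1) (1,2) (2,2) (3,2) (3,3) (3,4)

Moves only go right or down, so the column and row indices never decrease.
Route from (1,1): right to (1,2), 2× down (reaching (3,2)), 2× right (reaching (3,4)) — 5 moves in all.
Check: all required cells visited.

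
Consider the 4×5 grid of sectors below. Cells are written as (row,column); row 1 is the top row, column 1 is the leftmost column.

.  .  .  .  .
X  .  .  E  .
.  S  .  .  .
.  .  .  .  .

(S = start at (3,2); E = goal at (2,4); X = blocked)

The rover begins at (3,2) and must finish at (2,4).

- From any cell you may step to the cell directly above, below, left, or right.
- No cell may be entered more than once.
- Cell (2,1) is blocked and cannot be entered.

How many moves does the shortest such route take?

The Manhattan distance from (3,2) to (2,4) is |3−2| + |2−4| = 3, so at least 3 moves are needed.
A route of 3 moves achieves this: (3,2) → (2,2) → (2,3) → (2,4).
Since 3 matches the lower bound, it is optimal.

3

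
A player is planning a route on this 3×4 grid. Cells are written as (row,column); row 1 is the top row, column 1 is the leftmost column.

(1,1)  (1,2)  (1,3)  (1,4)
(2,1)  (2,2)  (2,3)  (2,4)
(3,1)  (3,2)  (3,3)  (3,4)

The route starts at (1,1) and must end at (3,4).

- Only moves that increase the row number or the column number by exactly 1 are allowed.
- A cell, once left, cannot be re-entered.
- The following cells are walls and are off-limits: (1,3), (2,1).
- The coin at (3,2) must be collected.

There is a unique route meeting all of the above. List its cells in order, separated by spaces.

Moves only go right or down, so the column and row indices never decrease.
Route from (1,1): right to (1,2), 2× down (reaching (3,2)), 2× right (reaching (3,4)) — 5 moves in all.
Check: all required cells visited.

(1,1) (1,2) (2,2) (3,2) (3,3) (3,4)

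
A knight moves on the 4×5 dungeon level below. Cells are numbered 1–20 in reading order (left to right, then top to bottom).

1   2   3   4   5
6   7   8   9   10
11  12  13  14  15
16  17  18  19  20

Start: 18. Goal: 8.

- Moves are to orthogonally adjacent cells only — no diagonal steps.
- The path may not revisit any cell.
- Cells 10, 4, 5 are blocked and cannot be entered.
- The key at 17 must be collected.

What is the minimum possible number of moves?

4

Any route passes through 17 somewhere between 18 and 8. Summing Manhattan distances along the two legs (18 → 17 → 8) gives a lower bound of 1 + 3 = 4 moves.
A route of 4 moves achieves this: 18 → 17 → 12 → 7 → 8.
Since 4 matches the lower bound, it is optimal.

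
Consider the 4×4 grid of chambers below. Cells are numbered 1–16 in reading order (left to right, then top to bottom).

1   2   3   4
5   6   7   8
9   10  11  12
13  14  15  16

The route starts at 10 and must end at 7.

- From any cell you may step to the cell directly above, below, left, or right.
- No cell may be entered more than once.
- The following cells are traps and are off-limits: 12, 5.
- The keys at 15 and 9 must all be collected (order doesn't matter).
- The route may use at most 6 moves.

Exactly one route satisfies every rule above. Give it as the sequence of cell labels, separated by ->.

The budget equals the shortest possible length, so every move has to be on a shortest route through the required cells.
Route from 10: left to 9, down to 13, 2× right (reaching 15), 2× up (reaching 7) — 6 moves in all.
Check: all required cells visited; 6 ≤ 6 moves.

10 -> 9 -> 13 -> 14 -> 15 -> 11 -> 7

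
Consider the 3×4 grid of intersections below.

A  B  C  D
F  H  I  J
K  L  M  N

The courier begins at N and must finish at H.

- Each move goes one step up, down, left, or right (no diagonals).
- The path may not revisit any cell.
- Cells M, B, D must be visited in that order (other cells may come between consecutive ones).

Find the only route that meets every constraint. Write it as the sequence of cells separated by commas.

The waypoints must appear in the order M, B, D, with no cell reused.
Route from N: 3× left (reaching K), 2× up (reaching A), 3× right (reaching D), down to J, 2× left (reaching H) — 11 moves in all.
Check: order respected (M at step 1, B at step 6, D at step 8).

N, M, L, K, F, A, B, C, D, J, I, H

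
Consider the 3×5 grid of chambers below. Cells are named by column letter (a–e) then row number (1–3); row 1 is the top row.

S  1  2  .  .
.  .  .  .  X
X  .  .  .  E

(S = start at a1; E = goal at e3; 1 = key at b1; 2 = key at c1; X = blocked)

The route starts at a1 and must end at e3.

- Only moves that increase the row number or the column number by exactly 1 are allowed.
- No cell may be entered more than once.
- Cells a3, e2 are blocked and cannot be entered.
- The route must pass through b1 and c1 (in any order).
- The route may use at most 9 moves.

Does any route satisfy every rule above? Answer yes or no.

yes

One route that works: a1 → b1 → c1 → c2 → c3 → d3 → e3.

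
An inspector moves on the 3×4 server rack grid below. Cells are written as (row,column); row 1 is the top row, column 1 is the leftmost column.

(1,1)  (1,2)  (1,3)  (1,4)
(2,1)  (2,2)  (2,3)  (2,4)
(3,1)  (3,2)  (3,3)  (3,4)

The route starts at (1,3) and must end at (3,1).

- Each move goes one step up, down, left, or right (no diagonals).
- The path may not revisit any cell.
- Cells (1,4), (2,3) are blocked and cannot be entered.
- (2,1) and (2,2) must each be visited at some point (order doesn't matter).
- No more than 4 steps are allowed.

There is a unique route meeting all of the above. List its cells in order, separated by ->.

Any route must reach (2,1) and (2,2) and still end at (3,1) within 4 moves, so the order of the required stops is forced.
Route from (1,3): left to (1,2), down to (2,2), left to (2,1), down to (3,1) — 4 moves in all.
Check: all required cells visited; 4 ≤ 4 moves.

(1,3) -> (1,2) -> (2,2) -> (2,1) -> (3,1)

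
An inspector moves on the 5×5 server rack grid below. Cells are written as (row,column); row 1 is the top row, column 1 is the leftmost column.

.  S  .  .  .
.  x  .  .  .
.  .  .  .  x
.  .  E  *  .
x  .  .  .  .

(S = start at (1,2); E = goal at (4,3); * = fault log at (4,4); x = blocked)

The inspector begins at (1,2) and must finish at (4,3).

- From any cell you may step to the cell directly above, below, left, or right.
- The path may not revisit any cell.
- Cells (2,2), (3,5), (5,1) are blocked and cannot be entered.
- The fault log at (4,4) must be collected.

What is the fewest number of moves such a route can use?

Any route passes through (4,4) somewhere between (1,2) and (4,3). Summing Manhattan distances along the two legs ((1,2) → (4,4) → (4,3)) gives a lower bound of 5 + 1 = 6 moves.
A route of 6 moves achieves this: (1,2) → (1,3) → (2,3) → (3,3) → (3,4) → (4,4) → (4,3).
Since 6 matches the lower bound, it is optimal.

6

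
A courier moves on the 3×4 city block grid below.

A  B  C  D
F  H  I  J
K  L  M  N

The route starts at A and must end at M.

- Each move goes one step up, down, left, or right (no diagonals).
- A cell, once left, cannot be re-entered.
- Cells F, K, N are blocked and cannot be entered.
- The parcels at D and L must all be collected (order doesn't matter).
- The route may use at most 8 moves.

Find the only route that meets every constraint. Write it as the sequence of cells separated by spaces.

The budget equals the shortest possible length, so every move has to be on a shortest route through the required cells.
Route from A: right 3 to D, down 1 to J, left 2 to H, down 1 to L, right 1 to M — 8 moves in all.
Check: all required cells visited; 8 ≤ 8 moves.

A B C D J I H L M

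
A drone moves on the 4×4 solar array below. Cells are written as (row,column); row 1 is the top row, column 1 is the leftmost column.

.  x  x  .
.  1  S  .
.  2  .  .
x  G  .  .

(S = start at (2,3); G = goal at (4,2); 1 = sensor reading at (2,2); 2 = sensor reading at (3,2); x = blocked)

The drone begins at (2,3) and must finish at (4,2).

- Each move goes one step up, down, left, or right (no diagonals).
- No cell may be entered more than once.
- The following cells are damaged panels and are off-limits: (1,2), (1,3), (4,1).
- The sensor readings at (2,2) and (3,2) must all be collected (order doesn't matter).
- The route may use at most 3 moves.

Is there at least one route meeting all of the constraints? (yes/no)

One route that works: (2,3) → (2,2) → (3,2) → (4,2).

yes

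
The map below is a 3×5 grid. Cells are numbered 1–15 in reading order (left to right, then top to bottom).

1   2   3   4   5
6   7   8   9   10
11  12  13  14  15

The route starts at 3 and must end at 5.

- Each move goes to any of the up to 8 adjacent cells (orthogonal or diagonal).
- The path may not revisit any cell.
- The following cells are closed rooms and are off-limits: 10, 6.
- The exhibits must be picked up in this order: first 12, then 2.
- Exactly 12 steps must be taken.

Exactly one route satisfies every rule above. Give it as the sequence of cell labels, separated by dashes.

3 - 9 - 15 - 14 - 13 - 12 - 11 - 7 - 1 - 2 - 8 - 4 - 5

The waypoints must appear in the order 12, 2, with no cell reused.
Route from 3: 2× down-right (reaching 15), 4× left (reaching 11), up-right to 7, up-left to 1, right to 2, down-right to 8, up-right to 4, right to 5 — 12 moves in all.
Check: order respected (12 at step 5, 2 at step 9); 12 moves as required.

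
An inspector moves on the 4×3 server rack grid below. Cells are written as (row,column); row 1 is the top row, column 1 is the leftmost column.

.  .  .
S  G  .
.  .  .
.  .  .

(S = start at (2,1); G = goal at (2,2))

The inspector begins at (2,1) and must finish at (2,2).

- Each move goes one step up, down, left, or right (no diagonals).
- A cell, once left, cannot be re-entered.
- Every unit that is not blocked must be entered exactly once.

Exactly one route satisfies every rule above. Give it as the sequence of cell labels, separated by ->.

Need to visit all 12 open cells exactly once, starting at (2,1) and ending at (2,2).
Cell (4,1) has only two open neighbours ((3,1) and (4,2)), so the path must pass straight through it: one of those is the cell it's entered from and the other is where it exits.
Route from (2,1): up 1 to (1,1), right 2 to (1,3), down 3 to (4,3), left 2 to (4,1), up 1 to (3,1), right 1 to (3,2), up 1 to (2,2) — 11 moves in all.
Check: all 12 open cells covered.

(2,1) -> (1,1) -> (1,2) -> (1,3) -> (2,3) -> (3,3) -> (4,3) -> (4,2) -> (4,1) -> (3,1) -> (3,2) -> (2,2)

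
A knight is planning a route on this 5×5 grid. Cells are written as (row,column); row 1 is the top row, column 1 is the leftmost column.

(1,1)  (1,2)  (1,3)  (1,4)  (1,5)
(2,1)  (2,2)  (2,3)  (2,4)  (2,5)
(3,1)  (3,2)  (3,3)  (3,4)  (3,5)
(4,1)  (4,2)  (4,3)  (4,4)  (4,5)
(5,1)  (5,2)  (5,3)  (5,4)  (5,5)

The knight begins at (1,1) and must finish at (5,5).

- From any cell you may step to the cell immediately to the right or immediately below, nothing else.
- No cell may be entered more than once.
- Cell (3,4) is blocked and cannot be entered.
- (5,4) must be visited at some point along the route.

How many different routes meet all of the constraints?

A right/down-only route from (1,1) to (5,5) makes exactly 4 down-moves and 4 right-moves in some order.
With no other constraints that would be C(8,4) = 70 routes.
Split at (5,4) and multiply the segment counts (each segment already excludes blocked cells): (1,1)→(5,4): 25; (5,4)→(5,5): 1; product = 25.
That gives 25 routes.

25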